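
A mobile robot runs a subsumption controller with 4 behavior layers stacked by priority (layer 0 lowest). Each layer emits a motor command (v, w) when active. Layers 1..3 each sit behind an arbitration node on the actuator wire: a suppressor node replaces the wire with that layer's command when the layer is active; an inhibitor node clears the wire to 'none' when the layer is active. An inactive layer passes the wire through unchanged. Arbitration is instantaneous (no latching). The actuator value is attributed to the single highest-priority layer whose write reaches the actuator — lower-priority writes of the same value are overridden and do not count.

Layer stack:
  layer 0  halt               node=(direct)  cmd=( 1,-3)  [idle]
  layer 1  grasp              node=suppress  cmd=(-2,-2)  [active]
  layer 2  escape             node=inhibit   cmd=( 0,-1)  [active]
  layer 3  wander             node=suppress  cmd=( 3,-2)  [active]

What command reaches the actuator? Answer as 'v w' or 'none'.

3 -2

layer 0 (halt) idle — none
layer 1 (grasp) active — suppresses: (-2, -2)
layer 2 (escape) active — inhibits: none
layer 3 (wander) active — suppresses: (3, -2)
→ actuator (3, -2)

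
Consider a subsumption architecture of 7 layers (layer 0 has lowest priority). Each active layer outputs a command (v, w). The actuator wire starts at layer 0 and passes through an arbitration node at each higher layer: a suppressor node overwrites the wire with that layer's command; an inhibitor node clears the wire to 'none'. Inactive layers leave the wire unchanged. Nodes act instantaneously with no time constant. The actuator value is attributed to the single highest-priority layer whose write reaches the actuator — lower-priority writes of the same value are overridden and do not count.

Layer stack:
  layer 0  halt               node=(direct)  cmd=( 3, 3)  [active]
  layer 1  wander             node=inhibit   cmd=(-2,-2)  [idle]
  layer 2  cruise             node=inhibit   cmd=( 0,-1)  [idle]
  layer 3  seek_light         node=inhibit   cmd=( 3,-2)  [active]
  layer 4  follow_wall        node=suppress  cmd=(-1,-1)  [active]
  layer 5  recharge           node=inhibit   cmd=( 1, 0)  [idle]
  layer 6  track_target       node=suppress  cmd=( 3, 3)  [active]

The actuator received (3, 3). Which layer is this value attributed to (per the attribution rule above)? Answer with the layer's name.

track_target

[0] halt on; wire := (3, 3)
[1] wander off; pass (3, 3)
[2] cruise off; pass (3, 3)
[3] seek_light on (inhibit); wire := none
[4] follow_wall on (suppress); wire := (-1, -1)
[5] recharge off; pass (-1, -1)
[6] track_target on (suppress); wire := (3, 3)
output (3, 3)
last writer: layer 6 = track_target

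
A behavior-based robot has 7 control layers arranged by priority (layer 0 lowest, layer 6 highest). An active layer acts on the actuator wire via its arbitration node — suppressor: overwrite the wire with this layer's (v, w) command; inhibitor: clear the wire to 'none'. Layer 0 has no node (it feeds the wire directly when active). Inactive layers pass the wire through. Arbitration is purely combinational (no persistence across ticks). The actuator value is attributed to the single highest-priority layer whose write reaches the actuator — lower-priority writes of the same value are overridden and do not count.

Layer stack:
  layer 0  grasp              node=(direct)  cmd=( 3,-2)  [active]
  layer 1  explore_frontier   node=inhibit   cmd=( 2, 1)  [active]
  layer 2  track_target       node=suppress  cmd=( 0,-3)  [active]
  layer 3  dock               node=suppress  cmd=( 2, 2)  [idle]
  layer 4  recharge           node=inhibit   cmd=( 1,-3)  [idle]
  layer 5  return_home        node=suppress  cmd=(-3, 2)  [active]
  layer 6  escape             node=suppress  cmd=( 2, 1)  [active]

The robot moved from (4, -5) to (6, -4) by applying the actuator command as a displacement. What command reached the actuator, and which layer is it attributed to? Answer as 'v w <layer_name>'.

displacement = (6, -4) − (4, -5) = (2, 1)
L0 grasp: active, feeds wire = (3, -2)
L1 explore_frontier: active, inhibitor → wire = none
L2 track_target: active, suppressor → wire = (0, -3)
L3 dock: idle → wire stays (0, -3)
L4 recharge: idle → wire stays (0, -3)
L5 return_home: active, suppressor → wire = (-3, 2)
L6 escape: active, suppressor → wire = (2, 1)
actuator = (2, 1) — from layer 6 (escape)

2 1 escape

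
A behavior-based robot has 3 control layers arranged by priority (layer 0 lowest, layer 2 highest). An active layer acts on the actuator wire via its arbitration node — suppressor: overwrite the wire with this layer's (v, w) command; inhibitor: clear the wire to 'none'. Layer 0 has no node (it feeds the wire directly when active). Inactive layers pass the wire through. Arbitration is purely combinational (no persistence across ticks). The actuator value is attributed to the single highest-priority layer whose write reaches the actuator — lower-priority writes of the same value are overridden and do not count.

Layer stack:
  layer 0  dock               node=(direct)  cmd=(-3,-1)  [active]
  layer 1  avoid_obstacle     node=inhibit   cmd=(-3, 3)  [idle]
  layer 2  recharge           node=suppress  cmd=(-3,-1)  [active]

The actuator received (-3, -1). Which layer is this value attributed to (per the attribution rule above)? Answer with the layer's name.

recharge

layer 0 (dock) active — direct: (-3, -1)
layer 1 (avoid_obstacle) idle — unchanged: (-3, -1)
layer 2 (recharge) active — suppresses: (-3, -1)
→ actuator (-3, -1)
last writer: layer 2 = recharge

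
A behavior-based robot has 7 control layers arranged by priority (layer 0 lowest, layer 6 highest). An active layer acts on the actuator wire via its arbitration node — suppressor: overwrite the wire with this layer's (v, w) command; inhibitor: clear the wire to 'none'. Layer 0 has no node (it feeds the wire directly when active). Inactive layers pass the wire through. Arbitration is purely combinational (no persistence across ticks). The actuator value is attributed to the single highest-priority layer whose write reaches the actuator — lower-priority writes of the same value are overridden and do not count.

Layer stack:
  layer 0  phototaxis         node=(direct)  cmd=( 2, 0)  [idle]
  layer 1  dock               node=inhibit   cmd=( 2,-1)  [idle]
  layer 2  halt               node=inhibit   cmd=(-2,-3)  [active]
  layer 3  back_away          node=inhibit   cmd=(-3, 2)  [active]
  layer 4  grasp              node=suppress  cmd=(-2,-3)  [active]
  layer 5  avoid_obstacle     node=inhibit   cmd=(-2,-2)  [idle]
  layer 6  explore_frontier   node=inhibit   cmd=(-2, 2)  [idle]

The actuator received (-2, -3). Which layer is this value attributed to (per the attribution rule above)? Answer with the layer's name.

[0] phototaxis off; wire := none
[1] dock off; pass none
[2] halt on (inhibit); wire := none
[3] back_away on (inhibit); wire := none
[4] grasp on (suppress); wire := (-2, -3)
[5] avoid_obstacle off; pass (-2, -3)
[6] explore_frontier off; pass (-2, -3)
output (-2, -3)
last writer: layer 4 = grasp

grasp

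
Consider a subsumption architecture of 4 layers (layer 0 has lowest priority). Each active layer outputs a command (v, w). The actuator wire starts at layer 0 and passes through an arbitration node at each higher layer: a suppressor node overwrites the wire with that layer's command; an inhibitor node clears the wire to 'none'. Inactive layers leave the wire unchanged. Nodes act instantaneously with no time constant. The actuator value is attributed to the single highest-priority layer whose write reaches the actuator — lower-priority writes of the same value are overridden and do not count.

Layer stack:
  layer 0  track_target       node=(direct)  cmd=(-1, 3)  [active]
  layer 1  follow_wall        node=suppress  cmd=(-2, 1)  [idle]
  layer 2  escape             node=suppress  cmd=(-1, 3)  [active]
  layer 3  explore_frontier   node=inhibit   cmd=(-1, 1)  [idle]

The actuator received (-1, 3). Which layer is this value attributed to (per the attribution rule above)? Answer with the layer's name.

layer 0 (track_target) active — direct: (-1, 3)
layer 1 (follow_wall) idle — unchanged: (-1, 3)
layer 2 (escape) active — suppresses: (-1, 3)
layer 3 (explore_frontier) idle — unchanged: (-1, 3)
→ actuator (-1, 3)
last writer: layer 2 = escape

escape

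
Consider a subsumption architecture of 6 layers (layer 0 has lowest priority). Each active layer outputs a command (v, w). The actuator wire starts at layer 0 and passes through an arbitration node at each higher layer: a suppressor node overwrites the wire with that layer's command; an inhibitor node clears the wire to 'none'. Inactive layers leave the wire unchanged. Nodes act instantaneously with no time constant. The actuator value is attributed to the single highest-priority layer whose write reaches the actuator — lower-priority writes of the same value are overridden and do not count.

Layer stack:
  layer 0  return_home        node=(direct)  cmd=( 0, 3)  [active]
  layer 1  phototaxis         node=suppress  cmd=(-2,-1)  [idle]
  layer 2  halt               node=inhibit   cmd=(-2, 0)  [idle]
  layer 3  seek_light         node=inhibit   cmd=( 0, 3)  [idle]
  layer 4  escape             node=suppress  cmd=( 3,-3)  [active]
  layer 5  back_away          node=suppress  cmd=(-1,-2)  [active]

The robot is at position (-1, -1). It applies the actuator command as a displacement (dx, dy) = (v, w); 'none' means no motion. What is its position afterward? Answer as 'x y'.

-2 -3

[0] return_home on; wire := (0, 3)
[1] phototaxis off; pass (0, 3)
[2] halt off; pass (0, 3)
[3] seek_light off; pass (0, 3)
[4] escape on (suppress); wire := (3, -3)
[5] back_away on (suppress); wire := (-1, -2)
output (-1, -2)
position: (-1, -1) + (-1, -2) = (-2, -3)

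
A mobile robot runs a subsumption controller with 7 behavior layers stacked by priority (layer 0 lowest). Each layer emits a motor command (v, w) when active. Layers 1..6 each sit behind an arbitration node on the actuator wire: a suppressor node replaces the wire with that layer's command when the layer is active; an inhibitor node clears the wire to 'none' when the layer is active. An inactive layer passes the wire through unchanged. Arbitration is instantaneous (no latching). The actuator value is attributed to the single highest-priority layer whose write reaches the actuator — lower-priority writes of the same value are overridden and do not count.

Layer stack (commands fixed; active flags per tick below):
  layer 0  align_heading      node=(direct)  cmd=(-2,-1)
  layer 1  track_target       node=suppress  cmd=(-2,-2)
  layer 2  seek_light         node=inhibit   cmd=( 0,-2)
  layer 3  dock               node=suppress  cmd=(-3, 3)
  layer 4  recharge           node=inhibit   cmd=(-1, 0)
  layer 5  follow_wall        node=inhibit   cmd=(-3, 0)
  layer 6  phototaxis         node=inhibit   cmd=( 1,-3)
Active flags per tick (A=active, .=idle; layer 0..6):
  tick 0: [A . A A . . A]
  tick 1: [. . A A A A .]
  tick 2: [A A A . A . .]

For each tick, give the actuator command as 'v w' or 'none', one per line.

tick 0:
  [0] align_heading on; wire := (-2, -1)
  [1] track_target off; pass (-2, -1)
  [2] seek_light on (inhibit); wire := none
  [3] dock on (suppress); wire := (-3, 3)
  [4] recharge off; pass (-3, 3)
  [5] follow_wall off; pass (-3, 3)
  [6] phototaxis on (inhibit); wire := none
  output none
tick 1:
  [0] align_heading off; wire := none
  [1] track_target off; pass none
  [2] seek_light on (inhibit); wire := none
  [3] dock on (suppress); wire := (-3, 3)
  [4] recharge on (inhibit); wire := none
  [5] follow_wall on (inhibit); wire := none
  [6] phototaxis off; pass none
  output none
tick 2:
  [0] align_heading on; wire := (-2, -1)
  [1] track_target on (suppress); wire := (-2, -2)
  [2] seek_light on (inhibit); wire := none
  [3] dock off; pass none
  [4] recharge on (inhibit); wire := none
  [5] follow_wall off; pass none
  [6] phototaxis off; pass none
  output none

none
none
none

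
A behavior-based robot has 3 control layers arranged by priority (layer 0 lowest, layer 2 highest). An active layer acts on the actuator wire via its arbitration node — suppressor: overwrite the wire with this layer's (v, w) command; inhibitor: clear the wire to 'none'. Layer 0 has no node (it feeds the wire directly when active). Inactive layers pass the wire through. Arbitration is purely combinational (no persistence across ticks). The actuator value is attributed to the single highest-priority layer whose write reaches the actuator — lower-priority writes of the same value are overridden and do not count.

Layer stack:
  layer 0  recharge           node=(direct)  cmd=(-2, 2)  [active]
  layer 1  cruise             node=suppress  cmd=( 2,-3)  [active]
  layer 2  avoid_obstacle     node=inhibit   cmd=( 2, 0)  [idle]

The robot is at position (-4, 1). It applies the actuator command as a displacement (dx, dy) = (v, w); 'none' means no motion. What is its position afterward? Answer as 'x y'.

-2 -2

L0 recharge: active, feeds wire = (-2, 2)
L1 cruise: active, suppressor → wire = (2, -3)
L2 avoid_obstacle: idle → wire stays (2, -3)
actuator = (2, -3)
position: (-4, 1) + (2, -3) = (-2, -2)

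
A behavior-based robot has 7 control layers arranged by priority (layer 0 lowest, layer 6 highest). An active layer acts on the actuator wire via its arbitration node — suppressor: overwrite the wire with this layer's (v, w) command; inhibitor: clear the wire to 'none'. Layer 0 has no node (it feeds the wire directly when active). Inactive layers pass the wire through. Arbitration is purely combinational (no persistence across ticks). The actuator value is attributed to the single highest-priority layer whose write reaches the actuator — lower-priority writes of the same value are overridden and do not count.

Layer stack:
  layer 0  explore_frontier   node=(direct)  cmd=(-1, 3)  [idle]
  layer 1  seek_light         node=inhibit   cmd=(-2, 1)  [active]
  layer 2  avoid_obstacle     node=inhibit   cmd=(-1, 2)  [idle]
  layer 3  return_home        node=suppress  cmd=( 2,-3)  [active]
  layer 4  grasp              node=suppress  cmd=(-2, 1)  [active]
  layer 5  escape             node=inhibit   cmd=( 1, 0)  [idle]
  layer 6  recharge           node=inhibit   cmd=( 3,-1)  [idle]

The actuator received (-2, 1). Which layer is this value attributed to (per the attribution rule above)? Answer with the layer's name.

[0] explore_frontier off; wire := none
[1] seek_light on (inhibit); wire := none
[2] avoid_obstacle off; pass none
[3] return_home on (suppress); wire := (2, -3)
[4] grasp on (suppress); wire := (-2, 1)
[5] escape off; pass (-2, 1)
[6] recharge off; pass (-2, 1)
output (-2, 1)
last writer: layer 4 = grasp

grasp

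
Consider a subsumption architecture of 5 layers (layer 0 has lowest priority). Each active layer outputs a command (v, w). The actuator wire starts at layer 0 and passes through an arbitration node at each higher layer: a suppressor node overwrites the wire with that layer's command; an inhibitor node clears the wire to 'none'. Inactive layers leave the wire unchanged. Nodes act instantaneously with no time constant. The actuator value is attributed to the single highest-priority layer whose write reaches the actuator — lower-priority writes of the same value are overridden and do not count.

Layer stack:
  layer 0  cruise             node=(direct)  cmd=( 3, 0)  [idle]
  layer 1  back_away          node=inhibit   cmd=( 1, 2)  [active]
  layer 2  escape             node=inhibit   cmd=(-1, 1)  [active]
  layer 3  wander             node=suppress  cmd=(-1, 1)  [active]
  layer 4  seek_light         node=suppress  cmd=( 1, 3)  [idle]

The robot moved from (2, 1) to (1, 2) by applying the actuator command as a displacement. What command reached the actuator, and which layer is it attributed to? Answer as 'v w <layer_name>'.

displacement = (1, 2) − (2, 1) = (-1, 1)
layer 0 (cruise) idle — none
layer 1 (back_away) active — inhibits: none
layer 2 (escape) active — inhibits: none
layer 3 (wander) active — suppresses: (-1, 1)
layer 4 (seek_light) idle — unchanged: (-1, 1)
→ actuator (-1, 1) — from layer 3 (wander)

-1 1 wander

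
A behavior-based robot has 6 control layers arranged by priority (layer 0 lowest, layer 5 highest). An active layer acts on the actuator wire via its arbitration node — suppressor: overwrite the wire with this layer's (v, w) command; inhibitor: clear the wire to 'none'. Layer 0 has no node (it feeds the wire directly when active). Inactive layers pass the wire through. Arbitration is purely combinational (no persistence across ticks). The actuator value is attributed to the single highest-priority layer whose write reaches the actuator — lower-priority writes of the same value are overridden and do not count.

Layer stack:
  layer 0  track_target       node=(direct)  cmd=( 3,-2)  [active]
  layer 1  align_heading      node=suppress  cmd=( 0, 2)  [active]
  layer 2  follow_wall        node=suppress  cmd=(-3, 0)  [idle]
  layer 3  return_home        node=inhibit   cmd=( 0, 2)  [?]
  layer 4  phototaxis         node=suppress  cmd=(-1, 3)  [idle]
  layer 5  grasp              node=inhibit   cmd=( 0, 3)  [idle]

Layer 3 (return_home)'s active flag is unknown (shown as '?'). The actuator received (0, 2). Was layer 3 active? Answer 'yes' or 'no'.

If layer 3 is active=yes:
  actuator would be none
If layer 3 is active=no:
  actuator would be (0, 2)
Observed (0, 2), so layer 3 was idle.

no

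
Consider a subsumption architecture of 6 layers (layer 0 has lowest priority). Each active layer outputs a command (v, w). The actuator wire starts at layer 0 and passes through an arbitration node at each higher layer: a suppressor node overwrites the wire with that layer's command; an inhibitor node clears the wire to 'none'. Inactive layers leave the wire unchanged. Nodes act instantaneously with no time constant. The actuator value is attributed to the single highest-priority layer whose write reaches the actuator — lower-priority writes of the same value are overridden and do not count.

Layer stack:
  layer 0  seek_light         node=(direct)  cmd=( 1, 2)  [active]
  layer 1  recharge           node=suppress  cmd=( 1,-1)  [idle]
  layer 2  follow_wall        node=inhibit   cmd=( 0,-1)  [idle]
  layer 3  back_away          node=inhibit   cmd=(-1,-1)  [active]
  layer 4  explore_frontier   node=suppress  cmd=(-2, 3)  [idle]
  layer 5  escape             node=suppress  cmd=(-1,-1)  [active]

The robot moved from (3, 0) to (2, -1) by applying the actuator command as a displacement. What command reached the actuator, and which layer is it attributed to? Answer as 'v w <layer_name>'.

-1 -1 escape

displacement = (2, -1) − (3, 0) = (-1, -1)
[0] seek_light on; wire := (1, 2)
[1] recharge off; pass (1, 2)
[2] follow_wall off; pass (1, 2)
[3] back_away on (inhibit); wire := none
[4] explore_frontier off; pass none
[5] escape on (suppress); wire := (-1, -1)
output (-1, -1) — from layer 5 (escape)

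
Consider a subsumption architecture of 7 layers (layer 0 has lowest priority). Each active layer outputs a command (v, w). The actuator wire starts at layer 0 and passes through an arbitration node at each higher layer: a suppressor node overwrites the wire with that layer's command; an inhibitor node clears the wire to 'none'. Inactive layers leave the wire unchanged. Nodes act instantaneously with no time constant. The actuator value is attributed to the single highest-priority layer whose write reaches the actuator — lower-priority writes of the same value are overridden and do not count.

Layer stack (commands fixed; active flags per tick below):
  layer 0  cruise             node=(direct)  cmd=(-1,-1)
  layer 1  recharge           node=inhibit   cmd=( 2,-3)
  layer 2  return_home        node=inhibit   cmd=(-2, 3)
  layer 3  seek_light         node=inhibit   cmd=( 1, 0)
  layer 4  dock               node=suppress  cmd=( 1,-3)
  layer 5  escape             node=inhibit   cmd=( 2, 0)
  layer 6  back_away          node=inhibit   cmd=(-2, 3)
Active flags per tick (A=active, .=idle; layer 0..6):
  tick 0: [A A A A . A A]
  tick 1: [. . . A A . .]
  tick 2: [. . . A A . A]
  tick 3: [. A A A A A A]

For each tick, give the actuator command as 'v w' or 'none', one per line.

tick 0:
  layer 0 (cruise) active — direct: (-1, -1)
  layer 1 (recharge) active — inhibits: none
  layer 2 (return_home) active — inhibits: none
  layer 3 (seek_light) active — inhibits: none
  layer 4 (dock) idle — unchanged: none
  layer 5 (escape) active — inhibits: none
  layer 6 (back_away) active — inhibits: none
  → actuator none
tick 1:
  layer 0 (cruise) idle — none
  layer 1 (recharge) idle — unchanged: none
  layer 2 (return_home) idle — unchanged: none
  layer 3 (seek_light) active — inhibits: none
  layer 4 (dock) active — suppresses: (1, -3)
  layer 5 (escape) idle — unchanged: (1, -3)
  layer 6 (back_away) idle — unchanged: (1, -3)
  → actuator (1, -3)
tick 2:
  layer 0 (cruise) idle — none
  layer 1 (recharge) idle — unchanged: none
  layer 2 (return_home) idle — unchanged: none
  layer 3 (seek_light) active — inhibits: none
  layer 4 (dock) active — suppresses: (1, -3)
  layer 5 (escape) idle — unchanged: (1, -3)
  layer 6 (back_away) active — inhibits: none
  → actuator none
tick 3:
  layer 0 (cruise) idle — none
  layer 1 (recharge) active — inhibits: none
  layer 2 (return_home) active — inhibits: none
  layer 3 (seek_light) active — inhibits: none
  layer 4 (dock) active — suppresses: (1, -3)
  layer 5 (escape) active — inhibits: none
  layer 6 (back_away) active — inhibits: none
  → actuator none

none
1 -3
none
none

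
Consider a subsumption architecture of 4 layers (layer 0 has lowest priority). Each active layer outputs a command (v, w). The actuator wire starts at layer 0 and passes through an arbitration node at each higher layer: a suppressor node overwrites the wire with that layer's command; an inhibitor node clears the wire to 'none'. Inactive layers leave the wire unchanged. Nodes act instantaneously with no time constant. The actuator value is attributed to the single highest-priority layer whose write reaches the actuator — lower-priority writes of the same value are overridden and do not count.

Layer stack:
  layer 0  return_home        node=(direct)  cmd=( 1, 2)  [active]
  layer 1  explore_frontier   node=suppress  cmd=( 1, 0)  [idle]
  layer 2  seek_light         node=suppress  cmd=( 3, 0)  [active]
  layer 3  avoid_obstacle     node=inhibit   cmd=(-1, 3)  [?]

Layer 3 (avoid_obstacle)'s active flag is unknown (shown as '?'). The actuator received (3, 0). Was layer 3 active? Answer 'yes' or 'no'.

If layer 3 is active=yes:
  actuator would be none
If layer 3 is active=no:
  actuator would be (3, 0)
Observed (3, 0), so layer 3 was idle.

no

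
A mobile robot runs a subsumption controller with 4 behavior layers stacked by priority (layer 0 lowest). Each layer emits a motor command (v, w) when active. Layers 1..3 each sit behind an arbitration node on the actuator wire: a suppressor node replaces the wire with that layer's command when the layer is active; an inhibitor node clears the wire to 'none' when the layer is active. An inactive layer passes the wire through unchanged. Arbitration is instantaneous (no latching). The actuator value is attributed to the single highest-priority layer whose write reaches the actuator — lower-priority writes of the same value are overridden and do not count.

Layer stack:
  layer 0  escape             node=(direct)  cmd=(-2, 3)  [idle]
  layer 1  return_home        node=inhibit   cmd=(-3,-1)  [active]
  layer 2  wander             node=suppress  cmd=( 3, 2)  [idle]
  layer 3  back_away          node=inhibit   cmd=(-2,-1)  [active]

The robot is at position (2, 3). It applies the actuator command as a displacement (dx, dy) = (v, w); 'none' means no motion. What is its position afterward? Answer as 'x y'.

2 3

[0] escape off; wire := none
[1] return_home on (inhibit); wire := none
[2] wander off; pass none
[3] back_away on (inhibit); wire := none
output none
position: (2, 3) + none = (2, 3)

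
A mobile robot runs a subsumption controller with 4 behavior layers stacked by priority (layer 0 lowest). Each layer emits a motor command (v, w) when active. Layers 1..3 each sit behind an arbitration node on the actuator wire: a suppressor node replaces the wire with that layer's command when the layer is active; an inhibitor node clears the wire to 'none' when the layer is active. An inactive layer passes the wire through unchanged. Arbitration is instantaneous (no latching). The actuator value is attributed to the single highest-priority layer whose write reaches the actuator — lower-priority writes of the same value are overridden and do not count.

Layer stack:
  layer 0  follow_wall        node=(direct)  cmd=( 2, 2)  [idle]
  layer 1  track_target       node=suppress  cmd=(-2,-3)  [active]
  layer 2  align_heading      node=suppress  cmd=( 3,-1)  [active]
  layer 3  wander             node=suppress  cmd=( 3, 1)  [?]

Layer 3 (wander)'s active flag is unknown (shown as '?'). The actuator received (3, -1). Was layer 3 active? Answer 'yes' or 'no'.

If layer 3 is active=yes:
  actuator would be (3, 1)
If layer 3 is active=no:
  actuator would be (3, -1)
Observed (3, -1), so layer 3 was idle.

no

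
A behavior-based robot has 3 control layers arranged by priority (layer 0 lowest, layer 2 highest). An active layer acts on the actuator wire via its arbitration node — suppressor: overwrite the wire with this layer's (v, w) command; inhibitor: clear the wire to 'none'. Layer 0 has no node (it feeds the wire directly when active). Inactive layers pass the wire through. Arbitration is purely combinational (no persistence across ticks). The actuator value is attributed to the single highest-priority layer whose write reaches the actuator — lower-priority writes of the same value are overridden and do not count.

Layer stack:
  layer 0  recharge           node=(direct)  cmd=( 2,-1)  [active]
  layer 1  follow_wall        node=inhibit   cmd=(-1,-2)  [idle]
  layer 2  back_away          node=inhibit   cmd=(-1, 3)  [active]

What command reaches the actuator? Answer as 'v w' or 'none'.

L0 recharge: active, feeds wire = (2, -1)
L1 follow_wall: idle → wire stays (2, -1)
L2 back_away: active, inhibitor → wire = none
actuator = none

none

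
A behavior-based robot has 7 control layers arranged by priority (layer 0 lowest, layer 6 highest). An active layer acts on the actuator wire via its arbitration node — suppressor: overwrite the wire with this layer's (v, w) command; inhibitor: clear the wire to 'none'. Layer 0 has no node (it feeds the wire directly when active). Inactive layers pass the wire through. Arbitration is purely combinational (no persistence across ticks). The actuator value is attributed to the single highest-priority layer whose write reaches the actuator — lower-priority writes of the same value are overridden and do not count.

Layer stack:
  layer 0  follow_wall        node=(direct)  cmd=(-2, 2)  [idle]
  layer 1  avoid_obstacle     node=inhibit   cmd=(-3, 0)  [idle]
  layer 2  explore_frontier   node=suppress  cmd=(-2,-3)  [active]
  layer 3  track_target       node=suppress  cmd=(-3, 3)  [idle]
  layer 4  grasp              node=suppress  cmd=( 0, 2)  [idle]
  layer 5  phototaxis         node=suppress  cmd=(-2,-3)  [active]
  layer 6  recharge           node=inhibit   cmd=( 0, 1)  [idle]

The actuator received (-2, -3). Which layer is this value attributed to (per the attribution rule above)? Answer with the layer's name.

phototaxis

L0 follow_wall: idle → wire = none
L1 avoid_obstacle: idle → wire stays none
L2 explore_frontier: active, suppressor → wire = (-2, -3)
L3 track_target: idle → wire stays (-2, -3)
L4 grasp: idle → wire stays (-2, -3)
L5 phototaxis: active, suppressor → wire = (-2, -3)
L6 recharge: idle → wire stays (-2, -3)
actuator = (-2, -3)
last writer: layer 5 = phototaxis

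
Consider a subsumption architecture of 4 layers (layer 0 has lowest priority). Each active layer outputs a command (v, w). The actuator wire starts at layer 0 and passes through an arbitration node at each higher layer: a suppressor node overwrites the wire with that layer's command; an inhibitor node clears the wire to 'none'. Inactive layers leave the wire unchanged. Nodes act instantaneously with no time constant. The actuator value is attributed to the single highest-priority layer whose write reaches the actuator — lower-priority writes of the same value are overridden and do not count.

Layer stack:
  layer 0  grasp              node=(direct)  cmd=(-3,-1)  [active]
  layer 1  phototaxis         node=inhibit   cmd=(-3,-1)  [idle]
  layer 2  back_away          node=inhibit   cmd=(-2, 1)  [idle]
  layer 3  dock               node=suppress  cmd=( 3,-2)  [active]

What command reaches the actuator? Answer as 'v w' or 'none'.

[0] grasp on; wire := (-3, -1)
[1] phototaxis off; pass (-3, -1)
[2] back_away off; pass (-3, -1)
[3] dock on (suppress); wire := (3, -2)
output (3, -2)

3 -2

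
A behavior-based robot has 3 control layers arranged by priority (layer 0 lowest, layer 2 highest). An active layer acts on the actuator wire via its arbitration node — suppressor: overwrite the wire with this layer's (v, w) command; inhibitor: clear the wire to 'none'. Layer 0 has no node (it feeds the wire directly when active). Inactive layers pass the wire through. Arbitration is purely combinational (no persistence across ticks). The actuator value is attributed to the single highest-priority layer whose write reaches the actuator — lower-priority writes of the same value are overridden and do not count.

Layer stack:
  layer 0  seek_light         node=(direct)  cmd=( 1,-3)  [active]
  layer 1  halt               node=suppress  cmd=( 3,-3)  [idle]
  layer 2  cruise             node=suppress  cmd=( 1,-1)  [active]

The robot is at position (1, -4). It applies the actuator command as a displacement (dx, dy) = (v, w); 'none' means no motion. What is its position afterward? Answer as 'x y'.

2 -5

[0] seek_light on; wire := (1, -3)
[1] halt off; pass (1, -3)
[2] cruise on (suppress); wire := (1, -1)
output (1, -1)
position: (1, -4) + (1, -1) = (2, -5)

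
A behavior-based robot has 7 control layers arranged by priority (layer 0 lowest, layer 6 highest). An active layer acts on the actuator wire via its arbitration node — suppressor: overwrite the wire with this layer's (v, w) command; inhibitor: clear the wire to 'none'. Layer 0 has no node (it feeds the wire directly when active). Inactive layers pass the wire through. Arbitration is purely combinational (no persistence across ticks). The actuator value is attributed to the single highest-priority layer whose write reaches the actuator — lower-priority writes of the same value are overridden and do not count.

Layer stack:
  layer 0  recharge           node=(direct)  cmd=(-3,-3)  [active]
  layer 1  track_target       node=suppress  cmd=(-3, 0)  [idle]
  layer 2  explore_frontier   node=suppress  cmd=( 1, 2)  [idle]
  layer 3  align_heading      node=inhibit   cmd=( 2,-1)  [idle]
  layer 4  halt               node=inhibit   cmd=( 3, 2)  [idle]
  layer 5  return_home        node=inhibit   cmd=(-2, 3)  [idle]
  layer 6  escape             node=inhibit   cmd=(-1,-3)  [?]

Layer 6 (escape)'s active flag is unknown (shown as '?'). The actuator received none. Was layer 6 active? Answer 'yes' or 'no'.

yes

If layer 6 is active=yes:
  actuator would be none
If layer 6 is active=no:
  actuator would be (-3, -3)
Observed none, so layer 6 was active.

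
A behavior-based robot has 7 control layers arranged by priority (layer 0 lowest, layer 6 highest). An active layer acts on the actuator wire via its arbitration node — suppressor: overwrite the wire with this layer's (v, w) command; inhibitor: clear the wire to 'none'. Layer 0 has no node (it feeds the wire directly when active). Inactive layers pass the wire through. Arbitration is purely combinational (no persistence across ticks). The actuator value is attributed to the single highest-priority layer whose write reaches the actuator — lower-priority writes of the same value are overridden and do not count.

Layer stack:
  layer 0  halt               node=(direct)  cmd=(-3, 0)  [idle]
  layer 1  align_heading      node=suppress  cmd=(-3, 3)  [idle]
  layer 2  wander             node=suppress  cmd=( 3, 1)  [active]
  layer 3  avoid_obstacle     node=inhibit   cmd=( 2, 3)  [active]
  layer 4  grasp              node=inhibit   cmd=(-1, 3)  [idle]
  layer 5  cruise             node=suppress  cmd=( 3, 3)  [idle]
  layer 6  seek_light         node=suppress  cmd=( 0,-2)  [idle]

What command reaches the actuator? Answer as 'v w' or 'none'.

L0 halt: idle → wire = none
L1 align_heading: idle → wire stays none
L2 wander: active, suppressor → wire = (3, 1)
L3 avoid_obstacle: active, inhibitor → wire = none
L4 grasp: idle → wire stays none
L5 cruise: idle → wire stays none
L6 seek_light: idle → wire stays none
actuator = none

none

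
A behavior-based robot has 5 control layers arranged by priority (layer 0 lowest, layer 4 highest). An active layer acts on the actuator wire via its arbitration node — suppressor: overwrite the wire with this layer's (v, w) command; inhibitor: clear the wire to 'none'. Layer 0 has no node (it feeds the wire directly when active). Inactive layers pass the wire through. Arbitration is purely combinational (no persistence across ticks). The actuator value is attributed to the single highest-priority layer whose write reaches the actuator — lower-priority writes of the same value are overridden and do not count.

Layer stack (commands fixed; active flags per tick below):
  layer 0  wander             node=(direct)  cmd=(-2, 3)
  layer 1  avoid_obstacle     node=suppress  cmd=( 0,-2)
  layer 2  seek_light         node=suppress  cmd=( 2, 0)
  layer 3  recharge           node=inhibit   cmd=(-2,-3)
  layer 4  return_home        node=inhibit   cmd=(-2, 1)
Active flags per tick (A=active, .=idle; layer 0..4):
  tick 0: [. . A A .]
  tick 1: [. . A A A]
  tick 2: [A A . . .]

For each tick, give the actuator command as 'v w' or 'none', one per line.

tick 0:
  L0 wander: idle → wire = none
  L1 avoid_obstacle: idle → wire stays none
  L2 seek_light: active, suppressor → wire = (2, 0)
  L3 recharge: active, inhibitor → wire = none
  L4 return_home: idle → wire stays none
  actuator = none
tick 1:
  L0 wander: idle → wire = none
  L1 avoid_obstacle: idle → wire stays none
  L2 seek_light: active, suppressor → wire = (2, 0)
  L3 recharge: active, inhibitor → wire = none
  L4 return_home: active, inhibitor → wire = none
  actuator = none
tick 2:
  L0 wander: active, feeds wire = (-2, 3)
  L1 avoid_obstacle: active, suppressor → wire = (0, -2)
  L2 seek_light: idle → wire stays (0, -2)
  L3 recharge: idle → wire stays (0, -2)
  L4 return_home: idle → wire stays (0, -2)
  actuator = (0, -2)

none
none
0 -2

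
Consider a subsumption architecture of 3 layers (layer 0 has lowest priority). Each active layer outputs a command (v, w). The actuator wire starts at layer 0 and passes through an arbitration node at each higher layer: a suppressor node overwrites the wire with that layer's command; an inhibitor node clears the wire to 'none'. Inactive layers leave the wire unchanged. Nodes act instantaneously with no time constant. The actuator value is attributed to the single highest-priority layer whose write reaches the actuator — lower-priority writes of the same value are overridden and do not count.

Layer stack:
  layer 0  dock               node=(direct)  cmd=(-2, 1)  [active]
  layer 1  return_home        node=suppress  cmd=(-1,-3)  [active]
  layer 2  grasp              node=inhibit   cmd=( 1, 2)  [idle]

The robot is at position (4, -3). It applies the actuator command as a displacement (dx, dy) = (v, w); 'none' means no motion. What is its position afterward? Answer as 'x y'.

3 -6

L0 dock: active, feeds wire = (-2, 1)
L1 return_home: active, suppressor → wire = (-1, -3)
L2 grasp: idle → wire stays (-1, -3)
actuator = (-1, -3)
position: (4, -3) + (-1, -3) = (3, -6)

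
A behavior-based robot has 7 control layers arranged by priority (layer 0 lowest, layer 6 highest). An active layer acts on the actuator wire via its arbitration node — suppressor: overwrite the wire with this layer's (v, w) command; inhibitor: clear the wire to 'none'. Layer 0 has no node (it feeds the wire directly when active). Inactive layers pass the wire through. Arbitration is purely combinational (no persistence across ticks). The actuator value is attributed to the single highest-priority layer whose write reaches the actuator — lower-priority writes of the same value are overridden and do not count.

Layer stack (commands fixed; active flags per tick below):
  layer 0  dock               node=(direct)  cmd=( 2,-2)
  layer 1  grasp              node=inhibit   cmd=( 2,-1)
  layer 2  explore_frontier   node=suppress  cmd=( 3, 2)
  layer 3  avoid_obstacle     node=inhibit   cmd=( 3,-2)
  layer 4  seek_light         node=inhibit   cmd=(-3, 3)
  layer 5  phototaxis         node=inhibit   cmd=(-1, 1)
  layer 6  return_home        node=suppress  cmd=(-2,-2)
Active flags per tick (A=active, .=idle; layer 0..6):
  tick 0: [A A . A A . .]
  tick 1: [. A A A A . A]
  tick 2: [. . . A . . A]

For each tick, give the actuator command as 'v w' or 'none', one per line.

tick 0:
  [0] dock on; wire := (2, -2)
  [1] grasp on (inhibit); wire := none
  [2] explore_frontier off; pass none
  [3] avoid_obstacle on (inhibit); wire := none
  [4] seek_light on (inhibit); wire := none
  [5] phototaxis off; pass none
  [6] return_home off; pass none
  output none
tick 1:
  [0] dock off; wire := none
  [1] grasp on (inhibit); wire := none
  [2] explore_frontier on (suppress); wire := (3, 2)
  [3] avoid_obstacle on (inhibit); wire := none
  [4] seek_light on (inhibit); wire := none
  [5] phototaxis off; pass none
  [6] return_home on (suppress); wire := (-2, -2)
  output (-2, -2)
tick 2:
  [0] dock off; wire := none
  [1] grasp off; pass none
  [2] explore_frontier off; pass none
  [3] avoid_obstacle on (inhibit); wire := none
  [4] seek_light off; pass none
  [5] phototaxis off; pass none
  [6] return_home on (suppress); wire := (-2, -2)
  output (-2, -2)

none
-2 -2
-2 -2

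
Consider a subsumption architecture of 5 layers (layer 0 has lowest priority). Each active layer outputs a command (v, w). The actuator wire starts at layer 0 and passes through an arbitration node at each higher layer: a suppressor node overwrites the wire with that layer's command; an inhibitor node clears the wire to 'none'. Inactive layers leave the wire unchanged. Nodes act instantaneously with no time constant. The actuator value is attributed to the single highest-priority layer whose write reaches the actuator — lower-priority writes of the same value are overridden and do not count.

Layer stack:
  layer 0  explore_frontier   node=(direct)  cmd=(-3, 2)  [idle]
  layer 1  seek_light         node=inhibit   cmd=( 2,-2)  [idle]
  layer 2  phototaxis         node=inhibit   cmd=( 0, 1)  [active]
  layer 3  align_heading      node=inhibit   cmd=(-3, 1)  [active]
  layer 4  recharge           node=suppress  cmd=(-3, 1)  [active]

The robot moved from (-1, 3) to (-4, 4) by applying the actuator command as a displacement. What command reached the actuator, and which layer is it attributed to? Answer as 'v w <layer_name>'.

-3 1 recharge

displacement = (-4, 4) − (-1, 3) = (-3, 1)
[0] explore_frontier off; wire := none
[1] seek_light off; pass none
[2] phototaxis on (inhibit); wire := none
[3] align_heading on (inhibit); wire := none
[4] recharge on (suppress); wire := (-3, 1)
output (-3, 1) — from layer 4 (recharge)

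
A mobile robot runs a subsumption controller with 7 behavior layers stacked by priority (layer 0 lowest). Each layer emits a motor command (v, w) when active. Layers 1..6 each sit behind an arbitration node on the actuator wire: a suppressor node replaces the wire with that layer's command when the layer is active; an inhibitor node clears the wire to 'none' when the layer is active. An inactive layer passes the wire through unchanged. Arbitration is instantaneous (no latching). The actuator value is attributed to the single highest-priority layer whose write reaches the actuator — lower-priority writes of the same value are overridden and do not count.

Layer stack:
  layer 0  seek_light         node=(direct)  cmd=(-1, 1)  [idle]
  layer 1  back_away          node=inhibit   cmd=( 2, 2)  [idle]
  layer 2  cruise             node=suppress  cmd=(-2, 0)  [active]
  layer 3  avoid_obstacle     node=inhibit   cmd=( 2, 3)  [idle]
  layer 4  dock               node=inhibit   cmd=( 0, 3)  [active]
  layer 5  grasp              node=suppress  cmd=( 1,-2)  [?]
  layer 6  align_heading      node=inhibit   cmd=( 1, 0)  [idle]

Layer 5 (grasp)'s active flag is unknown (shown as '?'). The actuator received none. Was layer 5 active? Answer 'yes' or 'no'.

If layer 5 is active=yes:
  actuator would be (1, -2)
If layer 5 is active=no:
  actuator would be none
Observed none, so layer 5 was idle.

no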